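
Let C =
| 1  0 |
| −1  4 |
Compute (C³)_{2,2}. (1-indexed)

C² = [[1, 0], [−5, 16]]
C³ = [[1, 0], [−21, 64]]

64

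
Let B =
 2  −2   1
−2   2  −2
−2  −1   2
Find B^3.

[[14, −38, 40], [−8, 38, −44], [−20, 8, 2]]

B^2 = [[6, −9, 8], [−4, 10, −10], [−6, 0, 4]]
B^3 = [[14, −38, 40], [−8, 38, −44], [−20, 8, 2]]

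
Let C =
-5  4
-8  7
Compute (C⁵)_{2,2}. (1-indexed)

487

tr C = 2 and det C = -3, so the characteristic polynomial is λ² − (2)λ + (-3) with roots 3 and -1.
Eigenvectors give P = [[-1, 1], [-2, 1]] with P⁻¹ = [[1, -1], [2, -1]], and C = P·diag(3, -1)·P⁻¹.
Then C⁵ = P·diag(243, -1)·P⁻¹ = [[-243, -1], [-486, -1]] · [[1, -1], [2, -1]] = [[-245, 244], [-488, 487]].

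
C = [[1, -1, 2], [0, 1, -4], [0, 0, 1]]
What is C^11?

[[1, -11, 242], [0, 1, -44], [0, 0, 1]]

C = I + N where N = [[0, -1, 2], [0, 0, -4], [0, 0, 0]] is strictly upper-triangular, so N^3 = 0.
(I + N)^11 = I + 11·N + 55·N^2 = [[1, -11, 242], [0, 1, -44], [0, 0, 1]].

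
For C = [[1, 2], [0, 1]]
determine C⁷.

C = I + N where N = [[0, 2], [0, 0]] is strictly upper-triangular, so N² = 0.
(I + N)⁷ = I + 7·N = [[1, 14], [0, 1]].

[[1, 14], [0, 1]]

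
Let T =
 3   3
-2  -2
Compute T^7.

T² = T (a projection; rank 1, trace 1), so T^7 = T.

[[3, 3], [-2, -2]]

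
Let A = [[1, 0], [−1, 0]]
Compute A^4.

A² = A (a projection; rank 1, trace 1), so A^4 = A.

[[1, 0], [−1, 0]]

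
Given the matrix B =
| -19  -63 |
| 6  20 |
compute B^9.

[[-3079, -10773], [1026, 3590]]

tr B = 1 and det B = -2, so the characteristic polynomial is λ² − (1)λ + (-2) with roots -1 and 2.
Eigenvectors give P = [[7, -3], [-2, 1]] with P⁻¹ = [[1, 3], [2, 7]], and B = P·diag(-1, 2)·P⁻¹.
Then B^9 = P·diag(-1, 512)·P⁻¹ = [[-7, -1536], [2, 512]] · [[1, 3], [2, 7]] = [[-3079, -10773], [1026, 3590]].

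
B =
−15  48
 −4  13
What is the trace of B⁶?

730

tr B = −2 and det B = −3, so the characteristic polynomial is λ² − (−2)λ + (−3) with roots 1 and −3.
Eigenvectors give P = [[−3, −4], [−1, −1]] with P⁻¹ = [[1, −4], [−1, 3]], and B = P·diag(1, −3)·P⁻¹.
Then B⁶ = P·diag(1, 729)·P⁻¹ = [[−3, −2916], [−1, −729]] · [[1, −4], [−1, 3]] = [[2913, −8736], [728, −2183]].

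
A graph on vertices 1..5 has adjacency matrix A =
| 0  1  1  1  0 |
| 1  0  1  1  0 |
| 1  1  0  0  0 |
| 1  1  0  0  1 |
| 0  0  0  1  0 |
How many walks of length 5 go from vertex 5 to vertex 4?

The number of length-5 walks from vertex 5 to vertex 4 is entry (5,4) of A⁵, where A is the adjacency matrix.
A² = [[3, 2, 1, 1, 1], [2, 3, 1, 1, 1], [1, 1, 2, 2, 0], [1, 1, 2, 3, 0], [1, 1, 0, 0, 1]]
A³ = [[4, 5, 5, 6, 1], [5, 4, 5, 6, 1], [5, 5, 2, 2, 2], [6, 6, 2, 2, 3], [1, 1, 2, 3, 0]]
A⁴ = [[16, 15, 9, 10, 6], [15, 16, 9, 10, 6], [9, 9, 10, 12, 2], [10, 10, 12, 15, 2], [6, 6, 2, 2, 3]]
A⁵ = [[34, 35, 31, 37, 10], [35, 34, 31, 37, 10], [31, 31, 18, 20, 12], [37, 37, 20, 22, 15], [10, 10, 12, 15, 2]]

15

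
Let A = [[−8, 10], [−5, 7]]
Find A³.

[[−62, 70], [−35, 43]]

tr A = −1 and det A = −6, so the characteristic polynomial is λ² − (−1)λ + (−6) with roots 2 and −3.
Eigenvectors give P = [[1, 2], [1, 1]] with P⁻¹ = [[−1, 2], [1, −1]], and A = P·diag(2, −3)·P⁻¹.
Then A³ = P·diag(8, −27)·P⁻¹ = [[8, −54], [8, −27]] · [[−1, 2], [1, −1]] = [[−62, 70], [−35, 43]].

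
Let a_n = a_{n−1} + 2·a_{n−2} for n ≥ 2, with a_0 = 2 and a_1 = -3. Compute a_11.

With companion matrix C = [[1, 2], [1, 0]], [a_n, a_{n−1}]ᵀ = C·[a_{n−1}, a_{n−2}]ᵀ, so [a_11, a_10]ᵀ = C^10·[a_1, a_0]ᵀ.
C^10 = [[683, 682], [341, 342]], giving [a_11, a_10]ᵀ = [[-685], [-339]].

-685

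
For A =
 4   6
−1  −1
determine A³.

[[22, 42], [−7, −13]]

tr A = 3 and det A = 2, so the characteristic polynomial is λ² − (3)λ + (2) with roots 2 and 1.
Eigenvectors give P = [[3, −2], [−1, 1]] with P⁻¹ = [[1, 2], [1, 3]], and A = P·diag(2, 1)·P⁻¹.
Then A³ = P·diag(8, 1)·P⁻¹ = [[24, −2], [−8, 1]] · [[1, 2], [1, 3]] = [[22, 42], [−7, −13]].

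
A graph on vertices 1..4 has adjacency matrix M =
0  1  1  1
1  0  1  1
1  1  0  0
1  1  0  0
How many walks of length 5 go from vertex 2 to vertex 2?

The number of length-5 walks from vertex 2 to vertex 2 is entry (2,2) of M⁵, where M is the adjacency matrix.
M² = [[3, 2, 1, 1], [2, 3, 1, 1], [1, 1, 2, 2], [1, 1, 2, 2]]
M³ = [[4, 5, 5, 5], [5, 4, 5, 5], [5, 5, 2, 2], [5, 5, 2, 2]]
M⁴ = [[15, 14, 9, 9], [14, 15, 9, 9], [9, 9, 10, 10], [9, 9, 10, 10]]
M⁵ = [[32, 33, 29, 29], [33, 32, 29, 29], [29, 29, 18, 18], [29, 29, 18, 18]]

32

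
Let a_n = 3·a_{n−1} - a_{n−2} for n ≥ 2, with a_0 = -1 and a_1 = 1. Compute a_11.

24476

With companion matrix T = [[3, -1], [1, 0]], [a_n, a_{n−1}]ᵀ = T·[a_{n−1}, a_{n−2}]ᵀ, so [a_11, a_10]ᵀ = T^10·[a_1, a_0]ᵀ.
T^10 = [[17711, -6765], [6765, -2584]], giving [a_11, a_10]ᵀ = [[24476], [9349]].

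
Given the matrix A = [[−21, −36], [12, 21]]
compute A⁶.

[[729, 0], [0, 729]]

tr A = 0 and det A = −9, so the characteristic polynomial is λ² − (0)λ + (−9) with roots 3 and −3.
Eigenvectors give P = [[−3, 2], [2, −1]] with P⁻¹ = [[1, 2], [2, 3]], and A = P·diag(3, −3)·P⁻¹.
Then A⁶ = P·diag(729, 729)·P⁻¹ = [[−2187, 1458], [1458, −729]] · [[1, 2], [2, 3]] = [[729, 0], [0, 729]].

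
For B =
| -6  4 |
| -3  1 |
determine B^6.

tr B = -5 and det B = 6, so the characteristic polynomial is λ² − (-5)λ + (6) with roots -3 and -2.
Eigenvectors give P = [[-4, -1], [-3, -1]] with P⁻¹ = [[-1, 1], [3, -4]], and B = P·diag(-3, -2)·P⁻¹.
Then B^6 = P·diag(729, 64)·P⁻¹ = [[-2916, -64], [-2187, -64]] · [[-1, 1], [3, -4]] = [[2724, -2660], [1995, -1931]].

[[2724, -2660], [1995, -1931]]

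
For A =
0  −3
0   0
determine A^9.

[[0, 0], [0, 0]]

A is strictly triangular, hence nilpotent: A^2 = 0, so A^9 = 0.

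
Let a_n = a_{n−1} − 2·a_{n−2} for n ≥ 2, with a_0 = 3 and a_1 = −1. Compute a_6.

With companion matrix Q = [[1, −2], [1, 0]], [a_n, a_{n−1}]ᵀ = Q·[a_{n−1}, a_{n−2}]ᵀ, so [a_6, a_5]ᵀ = Q⁵·[a_1, a_0]ᵀ.
Q⁵ = [[5, 2], [−1, 6]], giving [a_6, a_5]ᵀ = [[1], [19]].

1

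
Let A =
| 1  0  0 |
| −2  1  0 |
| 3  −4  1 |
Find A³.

[[1, 0, 0], [−6, 1, 0], [33, −12, 1]]

A = I + N where N = [[0, 0, 0], [−2, 0, 0], [3, −4, 0]] is strictly lower-triangular, so N³ = 0.
(I + N)³ = I + 3·N + 3·N² = [[1, 0, 0], [−6, 1, 0], [33, −12, 1]].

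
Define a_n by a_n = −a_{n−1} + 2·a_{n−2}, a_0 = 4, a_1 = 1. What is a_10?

1027

With companion matrix A = [[−1, 2], [1, 0]], [a_n, a_{n−1}]ᵀ = A·[a_{n−1}, a_{n−2}]ᵀ, so [a_10, a_9]ᵀ = A⁹·[a_1, a_0]ᵀ.
A⁹ = [[−341, 342], [171, −170]], giving [a_10, a_9]ᵀ = [[1027], [−509]].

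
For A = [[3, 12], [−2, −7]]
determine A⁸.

[[−13119, −39360], [6560, 19681]]

tr A = −4 and det A = 3, so the characteristic polynomial is λ² − (−4)λ + (3) with roots −3 and −1.
Eigenvectors give P = [[2, −3], [−1, 1]] with P⁻¹ = [[−1, −3], [−1, −2]], and A = P·diag(−3, −1)·P⁻¹.
Then A⁸ = P·diag(6561, 1)·P⁻¹ = [[13122, −3], [−6561, 1]] · [[−1, −3], [−1, −2]] = [[−13119, −39360], [6560, 19681]].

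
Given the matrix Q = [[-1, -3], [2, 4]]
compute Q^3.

[[-13, -21], [14, 22]]

tr Q = 3 and det Q = 2, so the characteristic polynomial is λ² − (3)λ + (2) with roots 1 and 2.
Eigenvectors give P = [[-3, -1], [2, 1]] with P⁻¹ = [[-1, -1], [2, 3]], and Q = P·diag(1, 2)·P⁻¹.
Then Q^3 = P·diag(1, 8)·P⁻¹ = [[-3, -8], [2, 8]] · [[-1, -1], [2, 3]] = [[-13, -21], [14, 22]].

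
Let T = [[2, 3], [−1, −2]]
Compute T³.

[[2, 3], [−1, −2]]

T² = I (check: tr T = 0 and det T = −1), so T³ = T since 3 is odd.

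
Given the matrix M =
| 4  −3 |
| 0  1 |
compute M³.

[[64, −63], [0, 1]]

M² = [[16, −15], [0, 1]]
M³ = [[64, −63], [0, 1]]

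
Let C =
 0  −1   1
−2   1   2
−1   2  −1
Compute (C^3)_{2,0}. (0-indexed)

−6

C^2 = [[1, 1, −3], [−4, 7, −2], [−3, 1, 4]]
C^3 = [[1, −6, 6], [−12, 7, 12], [−6, 12, −5]]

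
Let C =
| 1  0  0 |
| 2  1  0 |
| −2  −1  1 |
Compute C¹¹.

C = I + N where N = [[0, 0, 0], [2, 0, 0], [−2, −1, 0]] is strictly lower-triangular, so N³ = 0.
(I + N)¹¹ = I + 11·N + 55·N² = [[1, 0, 0], [22, 1, 0], [−132, −11, 1]].

[[1, 0, 0], [22, 1, 0], [−132, −11, 1]]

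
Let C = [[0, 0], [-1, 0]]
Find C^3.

[[0, 0], [0, 0]]

C is strictly triangular, hence nilpotent: C^2 = 0, so C^3 = 0.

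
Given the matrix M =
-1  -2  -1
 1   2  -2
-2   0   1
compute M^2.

[[1, -2, 4], [5, 2, -7], [0, 4, 3]]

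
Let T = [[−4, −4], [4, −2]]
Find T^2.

[[0, 24], [−24, −12]]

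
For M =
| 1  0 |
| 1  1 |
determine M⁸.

[[1, 0], [8, 1]]

M = I + N where N = [[0, 0], [1, 0]] is strictly lower-triangular, so N² = 0.
(I + N)⁸ = I + 8·N = [[1, 0], [8, 1]].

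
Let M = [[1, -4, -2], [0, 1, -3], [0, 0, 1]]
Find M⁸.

M = I + N where N = [[0, -4, -2], [0, 0, -3], [0, 0, 0]] is strictly upper-triangular, so N³ = 0.
(I + N)⁸ = I + 8·N + 28·N² = [[1, -32, 320], [0, 1, -24], [0, 0, 1]].

[[1, -32, 320], [0, 1, -24], [0, 0, 1]]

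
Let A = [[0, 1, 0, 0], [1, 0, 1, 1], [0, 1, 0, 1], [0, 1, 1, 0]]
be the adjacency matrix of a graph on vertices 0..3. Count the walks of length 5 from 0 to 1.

11

The number of length-5 walks from vertex 0 to vertex 1 is entry (0,1) of A⁵, where A is the adjacency matrix.
A² = [[1, 0, 1, 1], [0, 3, 1, 1], [1, 1, 2, 1], [1, 1, 1, 2]]
A³ = [[0, 3, 1, 1], [3, 2, 4, 4], [1, 4, 2, 3], [1, 4, 3, 2]]
A⁴ = [[3, 2, 4, 4], [2, 11, 6, 6], [4, 6, 7, 6], [4, 6, 6, 7]]
A⁵ = [[2, 11, 6, 6], [11, 14, 17, 17], [6, 17, 12, 13], [6, 17, 13, 12]]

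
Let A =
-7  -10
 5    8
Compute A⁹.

[[-20707, -40390], [20195, 39878]]

tr A = 1 and det A = -6, so the characteristic polynomial is λ² − (1)λ + (-6) with roots -2 and 3.
Eigenvectors give P = [[2, -1], [-1, 1]] with P⁻¹ = [[1, 1], [1, 2]], and A = P·diag(-2, 3)·P⁻¹.
Then A⁹ = P·diag(-512, 19683)·P⁻¹ = [[-1024, -19683], [512, 19683]] · [[1, 1], [1, 2]] = [[-20707, -40390], [20195, 39878]].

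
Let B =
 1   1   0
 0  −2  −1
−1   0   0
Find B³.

[[2, 3, 1], [−1, −7, −4], [−1, 1, 1]]

B² = [[1, −1, −1], [1, 4, 2], [−1, −1, 0]]
B³ = [[2, 3, 1], [−1, −7, −4], [−1, 1, 1]]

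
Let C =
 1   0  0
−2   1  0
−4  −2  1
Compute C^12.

[[1, 0, 0], [−24, 1, 0], [216, −24, 1]]

C = I + N where N = [[0, 0, 0], [−2, 0, 0], [−4, −2, 0]] is strictly lower-triangular, so N^3 = 0.
(I + N)^12 = I + 12·N + 66·N^2 = [[1, 0, 0], [−24, 1, 0], [216, −24, 1]].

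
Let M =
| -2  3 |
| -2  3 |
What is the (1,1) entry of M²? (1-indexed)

-2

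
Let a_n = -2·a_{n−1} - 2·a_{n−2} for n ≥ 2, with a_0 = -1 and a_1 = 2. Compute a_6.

With companion matrix T = [[-2, -2], [1, 0]], [a_n, a_{n−1}]ᵀ = T·[a_{n−1}, a_{n−2}]ᵀ, so [a_6, a_5]ᵀ = T^5·[a_1, a_0]ᵀ.
T^5 = [[8, 8], [-4, 0]], giving [a_6, a_5]ᵀ = [[8], [-8]].

8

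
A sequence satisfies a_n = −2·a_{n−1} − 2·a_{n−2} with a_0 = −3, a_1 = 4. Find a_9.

With companion matrix A = [[−2, −2], [1, 0]], [a_n, a_{n−1}]ᵀ = A·[a_{n−1}, a_{n−2}]ᵀ, so [a_9, a_8]ᵀ = A⁸·[a_1, a_0]ᵀ.
A⁸ = [[16, 0], [0, 16]], giving [a_9, a_8]ᵀ = [[64], [−48]].

64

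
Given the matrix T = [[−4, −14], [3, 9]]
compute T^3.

tr T = 5 and det T = 6, so the characteristic polynomial is λ² − (5)λ + (6) with roots 3 and 2.
Eigenvectors give P = [[2, 7], [−1, −3]] with P⁻¹ = [[−3, −7], [1, 2]], and T = P·diag(3, 2)·P⁻¹.
Then T^3 = P·diag(27, 8)·P⁻¹ = [[54, 56], [−27, −24]] · [[−3, −7], [1, 2]] = [[−106, −266], [57, 141]].

[[−106, −266], [57, 141]]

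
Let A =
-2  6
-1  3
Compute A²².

[[-2, 6], [-1, 3]]

A² = A (a projection; rank 1, trace 1), so A²² = A.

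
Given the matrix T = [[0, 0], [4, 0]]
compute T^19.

T is strictly triangular, hence nilpotent: T^2 = 0, so T^19 = 0.

[[0, 0], [0, 0]]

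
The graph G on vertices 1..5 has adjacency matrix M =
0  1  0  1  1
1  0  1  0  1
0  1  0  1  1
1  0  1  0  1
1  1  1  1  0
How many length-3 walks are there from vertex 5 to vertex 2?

8

The number of length-3 walks from vertex 5 to vertex 2 is entry (5,2) of M³, where M is the adjacency matrix.
M² = [[3, 1, 3, 1, 2], [1, 3, 1, 3, 2], [3, 1, 3, 1, 2], [1, 3, 1, 3, 2], [2, 2, 2, 2, 4]]
M³ = [[4, 8, 4, 8, 8], [8, 4, 8, 4, 8], [4, 8, 4, 8, 8], [8, 4, 8, 4, 8], [8, 8, 8, 8, 8]]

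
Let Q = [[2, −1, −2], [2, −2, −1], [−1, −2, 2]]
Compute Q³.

[[23, 2, −26], [14, −1, −14], [−22, −10, 31]]

Q² = [[4, 4, −7], [1, 4, −4], [−8, 1, 8]]
Q³ = [[23, 2, −26], [14, −1, −14], [−22, −10, 31]]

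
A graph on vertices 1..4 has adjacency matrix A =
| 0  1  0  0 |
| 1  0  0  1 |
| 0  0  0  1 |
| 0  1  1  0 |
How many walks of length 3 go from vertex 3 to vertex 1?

1

The number of length-3 walks from vertex 3 to vertex 1 is entry (3,1) of A^3, where A is the adjacency matrix.
A^2 = [[1, 0, 0, 1], [0, 2, 1, 0], [0, 1, 1, 0], [1, 0, 0, 2]]
A^3 = [[0, 2, 1, 0], [2, 0, 0, 3], [1, 0, 0, 2], [0, 3, 2, 0]]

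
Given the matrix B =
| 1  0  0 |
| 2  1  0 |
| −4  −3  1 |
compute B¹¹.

[[1, 0, 0], [22, 1, 0], [−374, −33, 1]]

B = I + N where N = [[0, 0, 0], [2, 0, 0], [−4, −3, 0]] is strictly lower-triangular, so N³ = 0.
(I + N)¹¹ = I + 11·N + 55·N² = [[1, 0, 0], [22, 1, 0], [−374, −33, 1]].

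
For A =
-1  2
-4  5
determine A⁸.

tr A = 4 and det A = 3, so the characteristic polynomial is λ² − (4)λ + (3) with roots 1 and 3.
Eigenvectors give P = [[-1, -1], [-1, -2]] with P⁻¹ = [[-2, 1], [1, -1]], and A = P·diag(1, 3)·P⁻¹.
Then A⁸ = P·diag(1, 6561)·P⁻¹ = [[-1, -6561], [-1, -13122]] · [[-2, 1], [1, -1]] = [[-6559, 6560], [-13120, 13121]].

[[-6559, 6560], [-13120, 13121]]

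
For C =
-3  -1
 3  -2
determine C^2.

[[6, 5], [-15, 1]]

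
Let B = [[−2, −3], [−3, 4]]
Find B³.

[[−8, −63], [−63, 118]]

B² = [[13, −6], [−6, 25]]
B³ = [[−8, −63], [−63, 118]]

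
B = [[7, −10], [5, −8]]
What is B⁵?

tr B = −1 and det B = −6, so the characteristic polynomial is λ² − (−1)λ + (−6) with roots −3 and 2.
Eigenvectors give P = [[1, −2], [1, −1]] with P⁻¹ = [[−1, 2], [−1, 1]], and B = P·diag(−3, 2)·P⁻¹.
Then B⁵ = P·diag(−243, 32)·P⁻¹ = [[−243, −64], [−243, −32]] · [[−1, 2], [−1, 1]] = [[307, −550], [275, −518]].

[[307, −550], [275, −518]]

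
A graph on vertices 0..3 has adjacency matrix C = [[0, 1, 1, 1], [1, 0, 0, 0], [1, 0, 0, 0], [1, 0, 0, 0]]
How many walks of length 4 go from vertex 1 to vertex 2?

3

The number of length-4 walks from vertex 1 to vertex 2 is entry (1,2) of C⁴, where C is the adjacency matrix.
C² = [[3, 0, 0, 0], [0, 1, 1, 1], [0, 1, 1, 1], [0, 1, 1, 1]]
C³ = [[0, 3, 3, 3], [3, 0, 0, 0], [3, 0, 0, 0], [3, 0, 0, 0]]
C⁴ = [[9, 0, 0, 0], [0, 3, 3, 3], [0, 3, 3, 3], [0, 3, 3, 3]]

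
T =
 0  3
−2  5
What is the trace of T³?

35

tr T = 5 and det T = 6, so the characteristic polynomial is λ² − (5)λ + (6) with roots 3 and 2.
Eigenvectors give P = [[−1, −3], [−1, −2]] with P⁻¹ = [[2, −3], [−1, 1]], and T = P·diag(3, 2)·P⁻¹.
Then T³ = P·diag(27, 8)·P⁻¹ = [[−27, −24], [−27, −16]] · [[2, −3], [−1, 1]] = [[−30, 57], [−38, 65]].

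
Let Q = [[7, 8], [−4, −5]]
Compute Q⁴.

[[161, 160], [−80, −79]]

tr Q = 2 and det Q = −3, so the characteristic polynomial is λ² − (2)λ + (−3) with roots −1 and 3.
Eigenvectors give P = [[−1, −2], [1, 1]] with P⁻¹ = [[1, 2], [−1, −1]], and Q = P·diag(−1, 3)·P⁻¹.
Then Q⁴ = P·diag(1, 81)·P⁻¹ = [[−1, −162], [1, 81]] · [[1, 2], [−1, −1]] = [[161, 160], [−80, −79]].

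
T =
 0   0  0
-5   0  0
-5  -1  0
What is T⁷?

[[0, 0, 0], [0, 0, 0], [0, 0, 0]]

T is strictly triangular, hence nilpotent: T³ = 0, so T⁷ = 0.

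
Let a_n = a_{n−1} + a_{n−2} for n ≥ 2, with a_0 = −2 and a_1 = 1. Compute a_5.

With companion matrix C = [[1, 1], [1, 0]], [a_n, a_{n−1}]ᵀ = C·[a_{n−1}, a_{n−2}]ᵀ, so [a_5, a_4]ᵀ = C⁴·[a_1, a_0]ᵀ.
C⁴ = [[5, 3], [3, 2]], giving [a_5, a_4]ᵀ = [[−1], [−1]].

−1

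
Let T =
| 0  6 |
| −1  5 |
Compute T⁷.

tr T = 5 and det T = 6, so the characteristic polynomial is λ² − (5)λ + (6) with roots 3 and 2.
Eigenvectors give P = [[2, 3], [1, 1]] with P⁻¹ = [[−1, 3], [1, −2]], and T = P·diag(3, 2)·P⁻¹.
Then T⁷ = P·diag(2187, 128)·P⁻¹ = [[4374, 384], [2187, 128]] · [[−1, 3], [1, −2]] = [[−3990, 12354], [−2059, 6305]].

[[−3990, 12354], [−2059, 6305]]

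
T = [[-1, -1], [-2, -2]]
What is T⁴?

[[27, 27], [54, 54]]

T² = [[3, 3], [6, 6]]
T³ = [[-9, -9], [-18, -18]]
T⁴ = [[27, 27], [54, 54]]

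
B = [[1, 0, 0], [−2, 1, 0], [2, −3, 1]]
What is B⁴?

[[1, 0, 0], [−8, 1, 0], [44, −12, 1]]

B = I + N where N = [[0, 0, 0], [−2, 0, 0], [2, −3, 0]] is strictly lower-triangular, so N³ = 0.
(I + N)⁴ = I + 4·N + 6·N² = [[1, 0, 0], [−8, 1, 0], [44, −12, 1]].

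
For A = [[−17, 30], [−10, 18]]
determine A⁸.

tr A = 1 and det A = −6, so the characteristic polynomial is λ² − (1)λ + (−6) with roots 3 and −2.
Eigenvectors give P = [[3, −2], [2, −1]] with P⁻¹ = [[−1, 2], [−2, 3]], and A = P·diag(3, −2)·P⁻¹.
Then A⁸ = P·diag(6561, 256)·P⁻¹ = [[19683, −512], [13122, −256]] · [[−1, 2], [−2, 3]] = [[−18659, 37830], [−12610, 25476]].

[[−18659, 37830], [−12610, 25476]]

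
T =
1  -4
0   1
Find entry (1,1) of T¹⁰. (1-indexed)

T = I + N where N = [[0, -4], [0, 0]] is strictly upper-triangular, so N² = 0.
(I + N)¹⁰ = I + 10·N = [[1, -40], [0, 1]].

1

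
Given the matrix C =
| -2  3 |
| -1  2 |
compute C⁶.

[[1, 0], [0, 1]]

C² = I (check: tr C = 0 and det C = -1), so C⁶ = I since 6 is even.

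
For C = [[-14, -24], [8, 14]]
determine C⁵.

[[-224, -384], [128, 224]]

tr C = 0 and det C = -4, so the characteristic polynomial is λ² − (0)λ + (-4) with roots 2 and -2.
Eigenvectors give P = [[-3, -2], [2, 1]] with P⁻¹ = [[1, 2], [-2, -3]], and C = P·diag(2, -2)·P⁻¹.
Then C⁵ = P·diag(32, -32)·P⁻¹ = [[-96, 64], [64, -32]] · [[1, 2], [-2, -3]] = [[-224, -384], [128, 224]].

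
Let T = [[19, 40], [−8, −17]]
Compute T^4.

[[401, 800], [−160, −319]]

tr T = 2 and det T = −3, so the characteristic polynomial is λ² − (2)λ + (−3) with roots −1 and 3.
Eigenvectors give P = [[−2, 5], [1, −2]] with P⁻¹ = [[2, 5], [1, 2]], and T = P·diag(−1, 3)·P⁻¹.
Then T^4 = P·diag(1, 81)·P⁻¹ = [[−2, 405], [1, −162]] · [[2, 5], [1, 2]] = [[401, 800], [−160, −319]].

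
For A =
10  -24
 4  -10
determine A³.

[[40, -96], [16, -40]]

tr A = 0 and det A = -4, so the characteristic polynomial is λ² − (0)λ + (-4) with roots -2 and 2.
Eigenvectors give P = [[2, -3], [1, -1]] with P⁻¹ = [[-1, 3], [-1, 2]], and A = P·diag(-2, 2)·P⁻¹.
Then A³ = P·diag(-8, 8)·P⁻¹ = [[-16, -24], [-8, -8]] · [[-1, 3], [-1, 2]] = [[40, -96], [16, -40]].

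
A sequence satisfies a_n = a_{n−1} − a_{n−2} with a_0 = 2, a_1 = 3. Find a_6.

With companion matrix B = [[1, −1], [1, 0]], [a_n, a_{n−1}]ᵀ = B·[a_{n−1}, a_{n−2}]ᵀ, so [a_6, a_5]ᵀ = B^5·[a_1, a_0]ᵀ.
B^5 = [[0, 1], [−1, 1]], giving [a_6, a_5]ᵀ = [[2], [−1]].

2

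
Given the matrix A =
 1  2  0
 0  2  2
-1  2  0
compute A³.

A² = [[1, 6, 4], [-2, 8, 4], [-1, 2, 4]]
A³ = [[-3, 22, 12], [-6, 20, 16], [-5, 10, 4]]

[[-3, 22, 12], [-6, 20, 16], [-5, 10, 4]]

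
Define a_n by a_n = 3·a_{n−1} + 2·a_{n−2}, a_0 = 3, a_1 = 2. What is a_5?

512

With companion matrix Q = [[3, 2], [1, 0]], [a_n, a_{n−1}]ᵀ = Q·[a_{n−1}, a_{n−2}]ᵀ, so [a_5, a_4]ᵀ = Q⁴·[a_1, a_0]ᵀ.
Q⁴ = [[139, 78], [39, 22]], giving [a_5, a_4]ᵀ = [[512], [144]].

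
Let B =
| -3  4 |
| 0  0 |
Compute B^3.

B^2 = [[9, -12], [0, 0]]
B^3 = [[-27, 36], [0, 0]]

[[-27, 36], [0, 0]]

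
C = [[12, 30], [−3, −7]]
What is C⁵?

tr C = 5 and det C = 6, so the characteristic polynomial is λ² − (5)λ + (6) with roots 3 and 2.
Eigenvectors give P = [[10, −3], [−3, 1]] with P⁻¹ = [[1, 3], [3, 10]], and C = P·diag(3, 2)·P⁻¹.
Then C⁵ = P·diag(243, 32)·P⁻¹ = [[2430, −96], [−729, 32]] · [[1, 3], [3, 10]] = [[2142, 6330], [−633, −1867]].

[[2142, 6330], [−633, −1867]]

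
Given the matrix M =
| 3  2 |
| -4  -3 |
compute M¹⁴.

M² = I (check: tr M = 0 and det M = -1), so M¹⁴ = I since 14 is even.

[[1, 0], [0, 1]]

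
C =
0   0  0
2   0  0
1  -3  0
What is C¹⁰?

[[0, 0, 0], [0, 0, 0], [0, 0, 0]]

C is strictly triangular, hence nilpotent: C³ = 0, so C¹⁰ = 0.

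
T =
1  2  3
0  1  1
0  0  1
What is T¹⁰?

T = I + N where N = [[0, 2, 3], [0, 0, 1], [0, 0, 0]] is strictly upper-triangular, so N³ = 0.
(I + N)¹⁰ = I + 10·N + 45·N² = [[1, 20, 120], [0, 1, 10], [0, 0, 1]].

[[1, 20, 120], [0, 1, 10], [0, 0, 1]]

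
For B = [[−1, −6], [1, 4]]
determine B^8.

[[−509, −1530], [255, 766]]

tr B = 3 and det B = 2, so the characteristic polynomial is λ² − (3)λ + (2) with roots 1 and 2.
Eigenvectors give P = [[3, −2], [−1, 1]] with P⁻¹ = [[1, 2], [1, 3]], and B = P·diag(1, 2)·P⁻¹.
Then B^8 = P·diag(1, 256)·P⁻¹ = [[3, −512], [−1, 256]] · [[1, 2], [1, 3]] = [[−509, −1530], [255, 766]].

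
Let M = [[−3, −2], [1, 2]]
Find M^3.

M^2 = [[7, 2], [−1, 2]]
M^3 = [[−19, −10], [5, 6]]

[[−19, −10], [5, 6]]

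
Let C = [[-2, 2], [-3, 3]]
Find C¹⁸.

C² = C (a projection; rank 1, trace 1), so C¹⁸ = C.

[[-2, 2], [-3, 3]]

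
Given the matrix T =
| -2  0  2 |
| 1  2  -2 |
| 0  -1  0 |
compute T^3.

T^2 = [[4, -2, -4], [0, 6, -2], [-1, -2, 2]]
T^3 = [[-10, 0, 12], [6, 14, -12], [0, -6, 2]]

[[-10, 0, 12], [6, 14, -12], [0, -6, 2]]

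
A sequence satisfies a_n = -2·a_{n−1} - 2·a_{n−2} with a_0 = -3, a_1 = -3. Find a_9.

-48

With companion matrix B = [[-2, -2], [1, 0]], [a_n, a_{n−1}]ᵀ = B·[a_{n−1}, a_{n−2}]ᵀ, so [a_9, a_8]ᵀ = B^8·[a_1, a_0]ᵀ.
B^8 = [[16, 0], [0, 16]], giving [a_9, a_8]ᵀ = [[-48], [-48]].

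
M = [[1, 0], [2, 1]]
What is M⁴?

[[1, 0], [8, 1]]

M = I + N where N = [[0, 0], [2, 0]] is strictly lower-triangular, so N² = 0.
(I + N)⁴ = I + 4·N = [[1, 0], [8, 1]].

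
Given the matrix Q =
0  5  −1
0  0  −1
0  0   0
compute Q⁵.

Q is strictly triangular, hence nilpotent: Q³ = 0, so Q⁵ = 0.

[[0, 0, 0], [0, 0, 0], [0, 0, 0]]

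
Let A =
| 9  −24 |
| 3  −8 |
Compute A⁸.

A² = A (a projection; rank 1, trace 1), so A⁸ = A.

[[9, −24], [3, −8]]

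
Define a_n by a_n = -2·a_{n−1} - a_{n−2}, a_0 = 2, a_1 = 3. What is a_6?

-28

With companion matrix Q = [[-2, -1], [1, 0]], [a_n, a_{n−1}]ᵀ = Q·[a_{n−1}, a_{n−2}]ᵀ, so [a_6, a_5]ᵀ = Q⁵·[a_1, a_0]ᵀ.
Q⁵ = [[-6, -5], [5, 4]], giving [a_6, a_5]ᵀ = [[-28], [23]].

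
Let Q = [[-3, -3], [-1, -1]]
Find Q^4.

Q^2 = [[12, 12], [4, 4]]
Q^3 = [[-48, -48], [-16, -16]]
Q^4 = [[192, 192], [64, 64]]

[[192, 192], [64, 64]]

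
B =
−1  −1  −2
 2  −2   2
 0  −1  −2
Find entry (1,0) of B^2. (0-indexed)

−6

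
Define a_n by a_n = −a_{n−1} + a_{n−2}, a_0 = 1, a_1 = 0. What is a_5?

−3

With companion matrix Q = [[−1, 1], [1, 0]], [a_n, a_{n−1}]ᵀ = Q·[a_{n−1}, a_{n−2}]ᵀ, so [a_5, a_4]ᵀ = Q⁴·[a_1, a_0]ᵀ.
Q⁴ = [[5, −3], [−3, 2]], giving [a_5, a_4]ᵀ = [[−3], [2]].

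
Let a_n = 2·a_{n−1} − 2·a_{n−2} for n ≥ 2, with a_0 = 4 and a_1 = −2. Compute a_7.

With companion matrix C = [[2, −2], [1, 0]], [a_n, a_{n−1}]ᵀ = C·[a_{n−1}, a_{n−2}]ᵀ, so [a_7, a_6]ᵀ = C⁶·[a_1, a_0]ᵀ.
C⁶ = [[−8, 16], [−8, 8]], giving [a_7, a_6]ᵀ = [[80], [48]].

80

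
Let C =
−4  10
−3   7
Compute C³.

[[−34, 70], [−21, 43]]

tr C = 3 and det C = 2, so the characteristic polynomial is λ² − (3)λ + (2) with roots 2 and 1.
Eigenvectors give P = [[5, −2], [3, −1]] with P⁻¹ = [[−1, 2], [−3, 5]], and C = P·diag(2, 1)·P⁻¹.
Then C³ = P·diag(8, 1)·P⁻¹ = [[40, −2], [24, −1]] · [[−1, 2], [−3, 5]] = [[−34, 70], [−21, 43]].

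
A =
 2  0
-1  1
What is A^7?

[[128, 0], [-127, 1]]

tr A = 3 and det A = 2, so the characteristic polynomial is λ² − (3)λ + (2) with roots 1 and 2.
Eigenvectors give P = [[0, -1], [1, 1]] with P⁻¹ = [[1, 1], [-1, 0]], and A = P·diag(1, 2)·P⁻¹.
Then A^7 = P·diag(1, 128)·P⁻¹ = [[0, -128], [1, 128]] · [[1, 1], [-1, 0]] = [[128, 0], [-127, 1]].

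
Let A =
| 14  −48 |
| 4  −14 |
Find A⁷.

tr A = 0 and det A = −4, so the characteristic polynomial is λ² − (0)λ + (−4) with roots 2 and −2.
Eigenvectors give P = [[4, 3], [1, 1]] with P⁻¹ = [[1, −3], [−1, 4]], and A = P·diag(2, −2)·P⁻¹.
Then A⁷ = P·diag(128, −128)·P⁻¹ = [[512, −384], [128, −128]] · [[1, −3], [−1, 4]] = [[896, −3072], [256, −896]].

[[896, −3072], [256, −896]]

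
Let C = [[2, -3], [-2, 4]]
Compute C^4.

C^2 = [[10, -18], [-12, 22]]
C^3 = [[56, -102], [-68, 124]]
C^4 = [[316, -576], [-384, 700]]

[[316, -576], [-384, 700]]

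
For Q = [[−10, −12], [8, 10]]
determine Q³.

[[−40, −48], [32, 40]]

tr Q = 0 and det Q = −4, so the characteristic polynomial is λ² − (0)λ + (−4) with roots 2 and −2.
Eigenvectors give P = [[−1, 3], [1, −2]] with P⁻¹ = [[2, 3], [1, 1]], and Q = P·diag(2, −2)·P⁻¹.
Then Q³ = P·diag(8, −8)·P⁻¹ = [[−8, −24], [8, 16]] · [[2, 3], [1, 1]] = [[−40, −48], [32, 40]].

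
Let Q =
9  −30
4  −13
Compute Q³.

tr Q = −4 and det Q = 3, so the characteristic polynomial is λ² − (−4)λ + (3) with roots −3 and −1.
Eigenvectors give P = [[−5, 3], [−2, 1]] with P⁻¹ = [[1, −3], [2, −5]], and Q = P·diag(−3, −1)·P⁻¹.
Then Q³ = P·diag(−27, −1)·P⁻¹ = [[135, −3], [54, −1]] · [[1, −3], [2, −5]] = [[129, −390], [52, −157]].

[[129, −390], [52, −157]]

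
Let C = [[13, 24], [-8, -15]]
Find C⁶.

[[-2183, -4368], [1456, 2913]]

tr C = -2 and det C = -3, so the characteristic polynomial is λ² − (-2)λ + (-3) with roots -3 and 1.
Eigenvectors give P = [[-3, -2], [2, 1]] with P⁻¹ = [[1, 2], [-2, -3]], and C = P·diag(-3, 1)·P⁻¹.
Then C⁶ = P·diag(729, 1)·P⁻¹ = [[-2187, -2], [1458, 1]] · [[1, 2], [-2, -3]] = [[-2183, -4368], [1456, 2913]].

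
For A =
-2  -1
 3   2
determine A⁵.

A² = I (check: tr A = 0 and det A = -1), so A⁵ = A since 5 is odd.

[[-2, -1], [3, 2]]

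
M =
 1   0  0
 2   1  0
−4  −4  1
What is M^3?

[[1, 0, 0], [6, 1, 0], [−36, −12, 1]]

M = I + N where N = [[0, 0, 0], [2, 0, 0], [−4, −4, 0]] is strictly lower-triangular, so N^3 = 0.
(I + N)^3 = I + 3·N + 3·N^2 = [[1, 0, 0], [6, 1, 0], [−36, −12, 1]].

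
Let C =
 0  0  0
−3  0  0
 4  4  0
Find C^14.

C is strictly triangular, hence nilpotent: C^3 = 0, so C^14 = 0.

[[0, 0, 0], [0, 0, 0], [0, 0, 0]]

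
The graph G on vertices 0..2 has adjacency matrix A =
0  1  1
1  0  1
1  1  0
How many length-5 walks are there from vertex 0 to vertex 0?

The number of length-5 walks from vertex 0 to vertex 0 is entry (0,0) of A^5, where A is the adjacency matrix.
A^2 = [[2, 1, 1], [1, 2, 1], [1, 1, 2]]
A^3 = [[2, 3, 3], [3, 2, 3], [3, 3, 2]]
A^4 = [[6, 5, 5], [5, 6, 5], [5, 5, 6]]
A^5 = [[10, 11, 11], [11, 10, 11], [11, 11, 10]]

10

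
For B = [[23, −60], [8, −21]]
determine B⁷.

[[13127, −32820], [4376, −10941]]

tr B = 2 and det B = −3, so the characteristic polynomial is λ² − (2)λ + (−3) with roots −1 and 3.
Eigenvectors give P = [[−5, −3], [−2, −1]] with P⁻¹ = [[1, −3], [−2, 5]], and B = P·diag(−1, 3)·P⁻¹.
Then B⁷ = P·diag(−1, 2187)·P⁻¹ = [[5, −6561], [2, −2187]] · [[1, −3], [−2, 5]] = [[13127, −32820], [4376, −10941]].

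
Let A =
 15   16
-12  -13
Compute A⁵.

[[975, 976], [-732, -733]]

tr A = 2 and det A = -3, so the characteristic polynomial is λ² − (2)λ + (-3) with roots 3 and -1.
Eigenvectors give P = [[-4, -1], [3, 1]] with P⁻¹ = [[-1, -1], [3, 4]], and A = P·diag(3, -1)·P⁻¹.
Then A⁵ = P·diag(243, -1)·P⁻¹ = [[-972, 1], [729, -1]] · [[-1, -1], [3, 4]] = [[975, 976], [-732, -733]].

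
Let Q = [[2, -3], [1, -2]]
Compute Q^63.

[[2, -3], [1, -2]]

Q² = I (check: tr Q = 0 and det Q = -1), so Q^63 = Q since 63 is odd.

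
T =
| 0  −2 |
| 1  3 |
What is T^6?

tr T = 3 and det T = 2, so the characteristic polynomial is λ² − (3)λ + (2) with roots 2 and 1.
Eigenvectors give P = [[−1, −2], [1, 1]] with P⁻¹ = [[1, 2], [−1, −1]], and T = P·diag(2, 1)·P⁻¹.
Then T^6 = P·diag(64, 1)·P⁻¹ = [[−64, −2], [64, 1]] · [[1, 2], [−1, −1]] = [[−62, −126], [63, 127]].

[[−62, −126], [63, 127]]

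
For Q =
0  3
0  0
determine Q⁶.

[[0, 0], [0, 0]]

Q is strictly triangular, hence nilpotent: Q² = 0, so Q⁶ = 0.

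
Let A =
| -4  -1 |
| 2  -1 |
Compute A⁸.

tr A = -5 and det A = 6, so the characteristic polynomial is λ² − (-5)λ + (6) with roots -2 and -3.
Eigenvectors give P = [[-1, -1], [2, 1]] with P⁻¹ = [[1, 1], [-2, -1]], and A = P·diag(-2, -3)·P⁻¹.
Then A⁸ = P·diag(256, 6561)·P⁻¹ = [[-256, -6561], [512, 6561]] · [[1, 1], [-2, -1]] = [[12866, 6305], [-12610, -6049]].

[[12866, 6305], [-12610, -6049]]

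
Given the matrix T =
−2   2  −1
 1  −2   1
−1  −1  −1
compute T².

[[7, −7, 5], [−5, 5, −4], [2, 1, 1]]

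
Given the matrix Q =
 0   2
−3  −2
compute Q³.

Q² = [[−6, −4], [6, −2]]
Q³ = [[12, −4], [6, 16]]

[[12, −4], [6, 16]]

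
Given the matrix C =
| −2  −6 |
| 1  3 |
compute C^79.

C² = C (a projection; rank 1, trace 1), so C^79 = C.

[[−2, −6], [1, 3]]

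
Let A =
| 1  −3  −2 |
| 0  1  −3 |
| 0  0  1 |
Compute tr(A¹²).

3

A = I + N where N = [[0, −3, −2], [0, 0, −3], [0, 0, 0]] is strictly upper-triangular, so N³ = 0.
(I + N)¹² = I + 12·N + 66·N² = [[1, −36, 570], [0, 1, −36], [0, 0, 1]].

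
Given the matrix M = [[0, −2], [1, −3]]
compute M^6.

[[−62, 126], [−63, 127]]

tr M = −3 and det M = 2, so the characteristic polynomial is λ² − (−3)λ + (2) with roots −1 and −2.
Eigenvectors give P = [[2, −1], [1, −1]] with P⁻¹ = [[1, −1], [1, −2]], and M = P·diag(−1, −2)·P⁻¹.
Then M^6 = P·diag(1, 64)·P⁻¹ = [[2, −64], [1, −64]] · [[1, −1], [1, −2]] = [[−62, 126], [−63, 127]].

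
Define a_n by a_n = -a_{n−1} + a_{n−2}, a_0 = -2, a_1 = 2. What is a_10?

-178

With companion matrix T = [[-1, 1], [1, 0]], [a_n, a_{n−1}]ᵀ = T·[a_{n−1}, a_{n−2}]ᵀ, so [a_10, a_9]ᵀ = T⁹·[a_1, a_0]ᵀ.
T⁹ = [[-55, 34], [34, -21]], giving [a_10, a_9]ᵀ = [[-178], [110]].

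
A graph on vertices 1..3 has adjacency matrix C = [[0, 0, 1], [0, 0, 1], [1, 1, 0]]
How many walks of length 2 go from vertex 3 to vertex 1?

The number of length-2 walks from vertex 3 to vertex 1 is entry (3,1) of C², where C is the adjacency matrix.
C² = [[1, 1, 0], [1, 1, 0], [0, 0, 2]]

0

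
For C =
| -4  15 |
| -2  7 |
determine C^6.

[[-314, 945], [-126, 379]]

tr C = 3 and det C = 2, so the characteristic polynomial is λ² − (3)λ + (2) with roots 2 and 1.
Eigenvectors give P = [[-5, -3], [-2, -1]] with P⁻¹ = [[1, -3], [-2, 5]], and C = P·diag(2, 1)·P⁻¹.
Then C^6 = P·diag(64, 1)·P⁻¹ = [[-320, -3], [-128, -1]] · [[1, -3], [-2, 5]] = [[-314, 945], [-126, 379]].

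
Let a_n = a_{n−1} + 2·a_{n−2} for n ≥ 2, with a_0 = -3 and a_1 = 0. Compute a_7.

With companion matrix B = [[1, 2], [1, 0]], [a_n, a_{n−1}]ᵀ = B·[a_{n−1}, a_{n−2}]ᵀ, so [a_7, a_6]ᵀ = B^6·[a_1, a_0]ᵀ.
B^6 = [[43, 42], [21, 22]], giving [a_7, a_6]ᵀ = [[-126], [-66]].

-126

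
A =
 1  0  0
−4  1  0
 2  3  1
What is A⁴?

A = I + N where N = [[0, 0, 0], [−4, 0, 0], [2, 3, 0]] is strictly lower-triangular, so N³ = 0.
(I + N)⁴ = I + 4·N + 6·N² = [[1, 0, 0], [−16, 1, 0], [−64, 12, 1]].

[[1, 0, 0], [−16, 1, 0], [−64, 12, 1]]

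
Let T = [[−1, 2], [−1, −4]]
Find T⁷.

tr T = −5 and det T = 6, so the characteristic polynomial is λ² − (−5)λ + (6) with roots −2 and −3.
Eigenvectors give P = [[2, −1], [−1, 1]] with P⁻¹ = [[1, 1], [1, 2]], and T = P·diag(−2, −3)·P⁻¹.
Then T⁷ = P·diag(−128, −2187)·P⁻¹ = [[−256, 2187], [128, −2187]] · [[1, 1], [1, 2]] = [[1931, 4118], [−2059, −4246]].

[[1931, 4118], [−2059, −4246]]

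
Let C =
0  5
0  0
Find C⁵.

[[0, 0], [0, 0]]

C is strictly triangular, hence nilpotent: C² = 0, so C⁵ = 0.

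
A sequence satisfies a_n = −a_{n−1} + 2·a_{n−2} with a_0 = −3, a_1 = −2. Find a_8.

With companion matrix M = [[−1, 2], [1, 0]], [a_n, a_{n−1}]ᵀ = M·[a_{n−1}, a_{n−2}]ᵀ, so [a_8, a_7]ᵀ = M^7·[a_1, a_0]ᵀ.
M^7 = [[−85, 86], [43, −42]], giving [a_8, a_7]ᵀ = [[−88], [40]].

−88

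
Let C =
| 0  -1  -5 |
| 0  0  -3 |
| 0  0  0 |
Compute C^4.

C is strictly triangular, hence nilpotent: C^3 = 0, so C^4 = 0.

[[0, 0, 0], [0, 0, 0], [0, 0, 0]]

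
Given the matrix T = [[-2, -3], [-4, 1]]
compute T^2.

[[16, 3], [4, 13]]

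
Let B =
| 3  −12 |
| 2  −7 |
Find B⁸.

tr B = −4 and det B = 3, so the characteristic polynomial is λ² − (−4)λ + (3) with roots −1 and −3.
Eigenvectors give P = [[3, 2], [1, 1]] with P⁻¹ = [[1, −2], [−1, 3]], and B = P·diag(−1, −3)·P⁻¹.
Then B⁸ = P·diag(1, 6561)·P⁻¹ = [[3, 13122], [1, 6561]] · [[1, −2], [−1, 3]] = [[−13119, 39360], [−6560, 19681]].

[[−13119, 39360], [−6560, 19681]]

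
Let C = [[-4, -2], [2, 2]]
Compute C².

[[12, 4], [-4, 0]]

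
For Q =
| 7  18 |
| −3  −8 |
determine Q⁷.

tr Q = −1 and det Q = −2, so the characteristic polynomial is λ² − (−1)λ + (−2) with roots 1 and −2.
Eigenvectors give P = [[3, −2], [−1, 1]] with P⁻¹ = [[1, 2], [1, 3]], and Q = P·diag(1, −2)·P⁻¹.
Then Q⁷ = P·diag(1, −128)·P⁻¹ = [[3, 256], [−1, −128]] · [[1, 2], [1, 3]] = [[259, 774], [−129, −386]].

[[259, 774], [−129, −386]]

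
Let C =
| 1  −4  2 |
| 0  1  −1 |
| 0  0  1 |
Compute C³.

C = I + N where N = [[0, −4, 2], [0, 0, −1], [0, 0, 0]] is strictly upper-triangular, so N³ = 0.
(I + N)³ = I + 3·N + 3·N² = [[1, −12, 18], [0, 1, −3], [0, 0, 1]].

[[1, −12, 18], [0, 1, −3], [0, 0, 1]]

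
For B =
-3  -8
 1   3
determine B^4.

[[1, 0], [0, 1]]

B² = I (check: tr B = 0 and det B = -1), so B^4 = I since 4 is even.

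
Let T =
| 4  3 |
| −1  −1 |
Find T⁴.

T² = [[13, 9], [−3, −2]]
T³ = [[43, 30], [−10, −7]]
T⁴ = [[142, 99], [−33, −23]]

[[142, 99], [−33, −23]]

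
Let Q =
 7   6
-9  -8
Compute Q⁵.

[[67, 66], [-99, -98]]

tr Q = -1 and det Q = -2, so the characteristic polynomial is λ² − (-1)λ + (-2) with roots 1 and -2.
Eigenvectors give P = [[-1, -2], [1, 3]] with P⁻¹ = [[-3, -2], [1, 1]], and Q = P·diag(1, -2)·P⁻¹.
Then Q⁵ = P·diag(1, -32)·P⁻¹ = [[-1, 64], [1, -96]] · [[-3, -2], [1, 1]] = [[67, 66], [-99, -98]].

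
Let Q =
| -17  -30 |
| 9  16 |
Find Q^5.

tr Q = -1 and det Q = -2, so the characteristic polynomial is λ² − (-1)λ + (-2) with roots -2 and 1.
Eigenvectors give P = [[-2, -5], [1, 3]] with P⁻¹ = [[-3, -5], [1, 2]], and Q = P·diag(-2, 1)·P⁻¹.
Then Q^5 = P·diag(-32, 1)·P⁻¹ = [[64, -5], [-32, 3]] · [[-3, -5], [1, 2]] = [[-197, -330], [99, 166]].

[[-197, -330], [99, 166]]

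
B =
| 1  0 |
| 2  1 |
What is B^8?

B = I + N where N = [[0, 0], [2, 0]] is strictly lower-triangular, so N^2 = 0.
(I + N)^8 = I + 8·N = [[1, 0], [16, 1]].

[[1, 0], [16, 1]]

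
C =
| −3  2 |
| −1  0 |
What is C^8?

tr C = −3 and det C = 2, so the characteristic polynomial is λ² − (−3)λ + (2) with roots −2 and −1.
Eigenvectors give P = [[2, 1], [1, 1]] with P⁻¹ = [[1, −1], [−1, 2]], and C = P·diag(−2, −1)·P⁻¹.
Then C^8 = P·diag(256, 1)·P⁻¹ = [[512, 1], [256, 1]] · [[1, −1], [−1, 2]] = [[511, −510], [255, −254]].

[[511, −510], [255, −254]]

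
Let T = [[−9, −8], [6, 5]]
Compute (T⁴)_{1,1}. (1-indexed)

321

tr T = −4 and det T = 3, so the characteristic polynomial is λ² − (−4)λ + (3) with roots −3 and −1.
Eigenvectors give P = [[4, −1], [−3, 1]] with P⁻¹ = [[1, 1], [3, 4]], and T = P·diag(−3, −1)·P⁻¹.
Then T⁴ = P·diag(81, 1)·P⁻¹ = [[324, −1], [−243, 1]] · [[1, 1], [3, 4]] = [[321, 320], [−240, −239]].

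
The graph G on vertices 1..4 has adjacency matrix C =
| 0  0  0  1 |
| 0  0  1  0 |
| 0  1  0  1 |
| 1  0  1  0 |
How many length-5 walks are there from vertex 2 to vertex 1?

The number of length-5 walks from vertex 2 to vertex 1 is entry (2,1) of C^5, where C is the adjacency matrix.
C^2 = [[1, 0, 1, 0], [0, 1, 0, 1], [1, 0, 2, 0], [0, 1, 0, 2]]
C^3 = [[0, 1, 0, 2], [1, 0, 2, 0], [0, 2, 0, 3], [2, 0, 3, 0]]
C^4 = [[2, 0, 3, 0], [0, 2, 0, 3], [3, 0, 5, 0], [0, 3, 0, 5]]
C^5 = [[0, 3, 0, 5], [3, 0, 5, 0], [0, 5, 0, 8], [5, 0, 8, 0]]

3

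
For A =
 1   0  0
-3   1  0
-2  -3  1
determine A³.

A = I + N where N = [[0, 0, 0], [-3, 0, 0], [-2, -3, 0]] is strictly lower-triangular, so N³ = 0.
(I + N)³ = I + 3·N + 3·N² = [[1, 0, 0], [-9, 1, 0], [21, -9, 1]].

[[1, 0, 0], [-9, 1, 0], [21, -9, 1]]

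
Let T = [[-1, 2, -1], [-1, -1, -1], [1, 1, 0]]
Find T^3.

T^2 = [[-2, -5, -1], [1, -2, 2], [-2, 1, -2]]
T^3 = [[6, 0, 7], [3, 6, 1], [-1, -7, 1]]

[[6, 0, 7], [3, 6, 1], [-1, -7, 1]]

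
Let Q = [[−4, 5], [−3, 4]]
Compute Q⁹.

[[−4, 5], [−3, 4]]

Q² = I (check: tr Q = 0 and det Q = −1), so Q⁹ = Q since 9 is odd.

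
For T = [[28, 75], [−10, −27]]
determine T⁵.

[[1618, 4125], [−550, −1407]]

tr T = 1 and det T = −6, so the characteristic polynomial is λ² − (1)λ + (−6) with roots 3 and −2.
Eigenvectors give P = [[−3, −5], [1, 2]] with P⁻¹ = [[−2, −5], [1, 3]], and T = P·diag(3, −2)·P⁻¹.
Then T⁵ = P·diag(243, −32)·P⁻¹ = [[−729, 160], [243, −64]] · [[−2, −5], [1, 3]] = [[1618, 4125], [−550, −1407]].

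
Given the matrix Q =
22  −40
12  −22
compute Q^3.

tr Q = 0 and det Q = −4, so the characteristic polynomial is λ² − (0)λ + (−4) with roots 2 and −2.
Eigenvectors give P = [[−2, −5], [−1, −3]] with P⁻¹ = [[−3, 5], [1, −2]], and Q = P·diag(2, −2)·P⁻¹.
Then Q^3 = P·diag(8, −8)·P⁻¹ = [[−16, 40], [−8, 24]] · [[−3, 5], [1, −2]] = [[88, −160], [48, −88]].

[[88, −160], [48, −88]]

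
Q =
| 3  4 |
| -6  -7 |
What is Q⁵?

tr Q = -4 and det Q = 3, so the characteristic polynomial is λ² − (-4)λ + (3) with roots -3 and -1.
Eigenvectors give P = [[-2, -1], [3, 1]] with P⁻¹ = [[1, 1], [-3, -2]], and Q = P·diag(-3, -1)·P⁻¹.
Then Q⁵ = P·diag(-243, -1)·P⁻¹ = [[486, 1], [-729, -1]] · [[1, 1], [-3, -2]] = [[483, 484], [-726, -727]].

[[483, 484], [-726, -727]]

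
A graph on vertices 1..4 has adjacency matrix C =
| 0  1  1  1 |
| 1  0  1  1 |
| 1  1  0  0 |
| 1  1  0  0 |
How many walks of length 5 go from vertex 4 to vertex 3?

The number of length-5 walks from vertex 4 to vertex 3 is entry (4,3) of C⁵, where C is the adjacency matrix.
C² = [[3, 2, 1, 1], [2, 3, 1, 1], [1, 1, 2, 2], [1, 1, 2, 2]]
C³ = [[4, 5, 5, 5], [5, 4, 5, 5], [5, 5, 2, 2], [5, 5, 2, 2]]
C⁴ = [[15, 14, 9, 9], [14, 15, 9, 9], [9, 9, 10, 10], [9, 9, 10, 10]]
C⁵ = [[32, 33, 29, 29], [33, 32, 29, 29], [29, 29, 18, 18], [29, 29, 18, 18]]

18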